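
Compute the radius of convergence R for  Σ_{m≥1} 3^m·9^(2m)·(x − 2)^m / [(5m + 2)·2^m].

R = 2/243

Apply the ratio test: |a_{m+1}| / |a_m| = [(5m + 2)/(5(m+1) + 2)] · 3·81/2, which tends to 243/2 as m → ∞.
The series converges when 243/2 · |x − 2| < 1, giving R = 2/243.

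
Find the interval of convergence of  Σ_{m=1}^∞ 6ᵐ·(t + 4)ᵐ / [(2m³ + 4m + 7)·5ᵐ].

[-29/6, -19/6]

Apply the ratio test: |a_{m+1}| / |a_m| = [(2m³ + 4m + 7)/(2(m+1)³ + 4(m+1) + 7)] · 6/5, which tends to 6/5 as m → ∞.
The series converges when 6/5 · |t + 4| < 1, giving R = 5/6.
Check t = -19/6: the terms are on the order of 1/m³, so the series converges absolutely by comparison with the p-series (p = 3 > 1).
When t = -29/6, the terms are on the order of 1/m³, so the series converges absolutely by comparison with the p-series (p = 3 > 1).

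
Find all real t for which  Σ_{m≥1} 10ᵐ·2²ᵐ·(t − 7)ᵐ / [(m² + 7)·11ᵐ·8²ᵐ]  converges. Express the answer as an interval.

[-53/5, 123/5]

By the ratio test, |a_{m+1}/a_m| = [(m² + 7)/((m+1)² + 7)] · 10·4/(11·64) → 5/88.
Hence the series converges for |t − 7| < 1/(5/88) = 88/5, so the radius of convergence is 88/5.
When t = 123/5, the terms are on the order of 1/m², so the series converges absolutely by comparison with the p-series (p = 2 > 1).
When t = -53/5, the terms are on the order of 1/m², so the series converges absolutely by comparison with the p-series (p = 2 > 1).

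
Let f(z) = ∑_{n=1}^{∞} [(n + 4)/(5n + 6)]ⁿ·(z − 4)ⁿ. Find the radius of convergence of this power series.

Root test: |a_n|^(1/n) = (n + 4)/(5n + 6) → 1/5.
Hence the series converges for |z − 4| < 1/(1/5) = 5, so the radius of convergence is 5.

R = 5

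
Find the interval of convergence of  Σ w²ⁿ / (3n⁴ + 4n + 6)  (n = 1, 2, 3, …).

[-1, 1]

Ratio test: |a_{n+1}/a_n| = (3n⁴ + 4n + 6)/(3(n+1)⁴ + 4(n+1) + 6) → 1 as n → ∞.
Successive powers of w differ by 2, so the series converges when |w|² · 1 < 1, i.e. |w| < √(1) = 1. So R = 1.
Check w = 1: the terms are on the order of 1/n⁴, so the series converges absolutely by comparison with the p-series (p = 4 > 1).
When w = -1, the series is dominated by a constant times Σ 1/n⁴, which converges (p = 4 > 1).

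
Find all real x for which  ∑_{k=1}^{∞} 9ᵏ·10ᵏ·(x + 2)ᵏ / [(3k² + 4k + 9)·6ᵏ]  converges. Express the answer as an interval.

[-31/15, -29/15]

The ratio of consecutive coefficients is [(3k² + 4k + 9)/(3(k+1)² + 4(k+1) + 9)] · 9·10/6 → 15.
Hence the series converges for |x + 2| < 1/(15) = 1/15, so the radius of convergence is 1/15.
At x = -29/15: the series is dominated by a constant times Σ 1/k², which converges (p = 2 > 1).
At x = -31/15: the terms are on the order of 1/k², so the series converges absolutely by comparison with the p-series (p = 2 > 1).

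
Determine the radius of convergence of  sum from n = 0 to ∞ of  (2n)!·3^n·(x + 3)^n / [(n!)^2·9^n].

R = 3/4

By the ratio test, |a_{n+1}/a_n| = (2n+1)·(2n+2)/(n+1)² · 3/9 → 4/3.
Convergence for |x + 3| · 4/3 < 1, i.e. |x + 3| < 3/4. So R = 3/4.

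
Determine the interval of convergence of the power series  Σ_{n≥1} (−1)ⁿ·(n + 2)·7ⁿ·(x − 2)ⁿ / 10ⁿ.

(4/7, 24/7)

By the ratio test, |a_{n+1}/a_n| = [((n+1) + 2)/(n + 2)] · 7/10 → 7/10.
Convergence for |x − 2| · 7/10 < 1, i.e. |x − 2| < 10/7. So R = 10/7.
When x = 24/7, the terms have absolute value of order n, which does not tend to 0, so the series diverges by the divergence test.
When x = 4/7, the terms do not tend to 0, so the series diverges.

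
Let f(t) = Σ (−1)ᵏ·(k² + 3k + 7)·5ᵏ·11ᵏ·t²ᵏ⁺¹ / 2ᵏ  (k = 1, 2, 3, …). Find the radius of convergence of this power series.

R = √110/55

The ratio of consecutive coefficients is [((k+1)² + 3(k+1) + 7)/(k² + 3k + 7)] · 5·11/2 → 55/2.
Writing y = t², the series in y has radius 2/55, so |t| < √(2/55) and R = √110/55.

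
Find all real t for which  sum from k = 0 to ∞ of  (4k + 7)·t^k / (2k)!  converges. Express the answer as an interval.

(−∞, ∞)

Apply the ratio test: |a_{k+1}| / |a_k| = (4(k+1) + 7)/(4k + 7) · 1/[(2k+1)·(2k+2)], which tends to 0 as k → ∞.
The limit is 0, so the series converges for all t; R = ∞.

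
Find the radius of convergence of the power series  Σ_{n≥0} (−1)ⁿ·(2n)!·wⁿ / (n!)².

Apply the ratio test: |a_{n+1}| / |a_n| = (2n+1)·(2n+2)/(n+1)², which tends to 4 as n → ∞.
Convergence for |w| · 4 < 1, i.e. |w| < 1/4. So R = 1/4.

R = 1/4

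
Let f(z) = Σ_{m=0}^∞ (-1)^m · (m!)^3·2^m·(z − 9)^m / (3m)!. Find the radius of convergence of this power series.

By the ratio test, |a_{m+1}/a_m| = (m+1)³/[(3m+1)·(3m+2)·(3m+3)] · 2 → 2/27.
Hence the series converges for |z − 9| < 1/(2/27) = 27/2, so the radius of convergence is 27/2.

R = 27/2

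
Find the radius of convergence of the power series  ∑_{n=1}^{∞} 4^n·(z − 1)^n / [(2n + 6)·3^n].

Apply the ratio test: |a_{n+1}| / |a_n| = [(2n + 6)/(2(n+1) + 6)] · 4/3, which tends to 4/3 as n → ∞.
Hence the series converges for |z − 1| < 1/(4/3) = 3/4, so the radius of convergence is 3/4.

R = 3/4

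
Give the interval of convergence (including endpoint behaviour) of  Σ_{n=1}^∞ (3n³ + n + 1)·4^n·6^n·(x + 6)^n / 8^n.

(-19/3, -17/3)

The ratio of consecutive coefficients is [(3(n+1)³ + (n+1) + 1)/(3n³ + n + 1)] · 4·6/8 → 3.
The series converges when 3 · |x + 6| < 1, giving R = 1/3.
Check x = -17/3: the terms do not tend to 0, so the series diverges.
Endpoint x = -19/3: the n-th term does not approach 0; divergence by the term test.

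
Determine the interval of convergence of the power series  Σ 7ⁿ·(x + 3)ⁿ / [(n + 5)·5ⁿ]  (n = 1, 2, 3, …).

Apply the ratio test: |a_{n+1}| / |a_n| = [(n + 5)/((n+1) + 5)] · 7/5, which tends to 7/5 as n → ∞.
Convergence for |x + 3| · 7/5 < 1, i.e. |x + 3| < 5/7. So R = 5/7.
Check x = -16/7: comparison with the harmonic series Σ 1/n shows the series diverges.
When x = -26/7, convergence follows from the alternating series test (terms decrease monotonically to 0).

[-26/7, -16/7)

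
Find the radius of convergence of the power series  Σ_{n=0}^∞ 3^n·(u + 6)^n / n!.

R = ∞

The ratio of consecutive coefficients is 3 · 1/(n+1) → 0.
Since the limit is 0 < 1 for every u, the series converges on all of ℝ and R = ∞.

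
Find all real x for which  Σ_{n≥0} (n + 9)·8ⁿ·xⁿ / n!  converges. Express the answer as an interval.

(−∞, ∞)

Apply the ratio test: |a_{n+1}| / |a_n| = ((n+1) + 9)/(n + 9) · 8 · 1/(n+1), which tends to 0 as n → ∞.
The limit is 0, so the series converges for all x; R = ∞.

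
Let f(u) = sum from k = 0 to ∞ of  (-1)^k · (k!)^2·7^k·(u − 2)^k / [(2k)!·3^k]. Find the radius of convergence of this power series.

R = 12/7

Ratio test: |a_{k+1}/a_k| = (k+1)²/[(2k+1)·(2k+2)] · 7/3 → 7/12 as k → ∞.
Hence the series converges for |u − 2| < 1/(7/12) = 12/7, so the radius of convergence is 12/7.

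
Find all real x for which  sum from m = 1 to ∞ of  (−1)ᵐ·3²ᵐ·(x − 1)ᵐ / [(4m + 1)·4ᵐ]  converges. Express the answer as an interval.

(5/9, 13/9]

By the ratio test, |a_{m+1}/a_m| = [(4m + 1)/(4(m+1) + 1)] · 9/4 → 9/4.
Convergence for |x − 1| · 9/4 < 1, i.e. |x − 1| < 4/9. So R = 4/9.
At x = 13/9: convergence follows from the alternating series test (terms decrease monotonically to 0).
When x = 5/9, the terms are asymptotic to a nonzero constant times 1/m, so the series diverges by limit comparison with Σ 1/m.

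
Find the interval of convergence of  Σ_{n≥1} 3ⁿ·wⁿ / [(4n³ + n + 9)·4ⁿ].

[-4/3, 4/3]

Apply the ratio test: |a_{n+1}| / |a_n| = [(4n³ + n + 9)/(4(n+1)³ + (n+1) + 9)] · 3/4, which tends to 3/4 as n → ∞.
Hence the series converges for |w| < 1/(3/4) = 4/3, so the radius of convergence is 4/3.
When w = 4/3, the series is dominated by a constant times Σ 1/n³, which converges (p = 3 > 1).
Endpoint w = -4/3: absolute convergence follows by limit comparison with Σ 1/n³.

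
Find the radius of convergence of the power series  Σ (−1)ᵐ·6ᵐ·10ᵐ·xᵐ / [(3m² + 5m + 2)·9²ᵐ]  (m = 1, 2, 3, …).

By the ratio test, |a_{m+1}/a_m| = [(3m² + 5m + 2)/(3(m+1)² + 5(m+1) + 2)] · 6·10/81 → 20/27.
Convergence for |x| · 20/27 < 1, i.e. |x| < 27/20. So R = 27/20.

R = 27/20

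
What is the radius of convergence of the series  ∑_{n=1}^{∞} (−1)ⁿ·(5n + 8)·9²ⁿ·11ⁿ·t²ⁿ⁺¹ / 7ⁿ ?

R = √77/99

By the ratio test, |a_{n+1}/a_n| = [(5(n+1) + 8)/(5n + 8)] · 81·11/7 → 891/7.
Since the exponent of t increases by 2 each term, convergence requires |t|² < 7/891, hence R = √77/99.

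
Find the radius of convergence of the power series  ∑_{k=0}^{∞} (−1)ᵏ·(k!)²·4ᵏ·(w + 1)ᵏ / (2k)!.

The ratio of consecutive coefficients is (k+1)²/[(2k+1)·(2k+2)] · 4 → 1.
Hence R = 1.

R = 1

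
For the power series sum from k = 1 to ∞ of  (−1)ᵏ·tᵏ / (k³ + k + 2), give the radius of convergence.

R = 1

The ratio of consecutive coefficients is (k³ + k + 2)/((k+1)³ + (k+1) + 2) → 1.
Hence R = 1.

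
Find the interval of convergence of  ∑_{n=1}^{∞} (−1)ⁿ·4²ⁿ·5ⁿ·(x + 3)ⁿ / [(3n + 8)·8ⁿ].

(-31/10, -29/10]

The ratio of consecutive coefficients is [(3n + 8)/(3(n+1) + 8)] · 16·5/8 → 10.
Hence the series converges for |x + 3| < 1/(10) = 1/10, so the radius of convergence is 1/10.
At x = -29/10: the terms alternate in sign and decrease monotonically to 0 in absolute value (size ~ c/n), so the alternating series test gives convergence.
Check x = -31/10: the terms are asymptotic to a nonzero constant times 1/n, so the series diverges by limit comparison with Σ 1/n.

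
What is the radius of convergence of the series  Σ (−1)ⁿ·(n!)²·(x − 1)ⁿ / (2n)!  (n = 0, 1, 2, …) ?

By the ratio test, |a_{n+1}/a_n| = (n+1)²/[(2n+1)·(2n+2)] → 1/4.
Hence the series converges for |x − 1| < 1/(1/4) = 4, so the radius of convergence is 4.

R = 4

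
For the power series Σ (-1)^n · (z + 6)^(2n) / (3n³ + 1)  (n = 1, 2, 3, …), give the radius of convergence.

R = 1

Apply the ratio test: |a_{n+1}| / |a_n| = (3n³ + 1)/(3(n+1)³ + 1), which tends to 1 as n → ∞.
Writing y = (z + 6)², the series in y has radius 1, so |z + 6| < √(1) = 1 and R = 1.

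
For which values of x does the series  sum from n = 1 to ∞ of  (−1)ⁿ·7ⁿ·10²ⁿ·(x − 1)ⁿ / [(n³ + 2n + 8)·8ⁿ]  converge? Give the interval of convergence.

[173/175, 177/175]

The ratio of consecutive coefficients is [(n³ + 2n + 8)/((n+1)³ + 2(n+1) + 8)] · 7·100/8 → 175/2.
Convergence for |x − 1| · 175/2 < 1, i.e. |x − 1| < 2/175. So R = 2/175.
At x = 177/175: the terms are on the order of 1/n³, so the series converges absolutely by comparison with the p-series (p = 3 > 1).
When x = 173/175, the terms are on the order of 1/n³, so the series converges absolutely by comparison with the p-series (p = 3 > 1).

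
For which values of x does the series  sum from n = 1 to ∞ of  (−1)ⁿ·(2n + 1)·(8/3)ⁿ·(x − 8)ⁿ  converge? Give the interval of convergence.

(61/8, 67/8)

Ratio test: |a_{n+1}/a_n| = [(2(n+1) + 1)/(2n + 1)] · 8/3 → 8/3 as n → ∞.
Convergence for |x − 8| · 8/3 < 1, i.e. |x − 8| < 3/8. So R = 3/8.
When x = 67/8, the terms do not tend to 0, so the series diverges.
At x = 61/8: the terms do not tend to 0, so the series diverges.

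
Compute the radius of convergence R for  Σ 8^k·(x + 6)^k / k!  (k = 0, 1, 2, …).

R = ∞

Apply the ratio test: |a_{k+1}| / |a_k| = 8 · 1/(k+1), which tends to 0 as k → ∞.
Since the limit is 0 < 1 for every x, the series converges on all of ℝ and R = ∞.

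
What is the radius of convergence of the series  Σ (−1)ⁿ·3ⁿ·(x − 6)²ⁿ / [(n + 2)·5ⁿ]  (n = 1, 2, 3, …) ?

Ratio test: |a_{n+1}/a_n| = [(n + 2)/((n+1) + 2)] · 3/5 → 3/5 as n → ∞.
Successive powers of (x − 6) differ by 2, so the series converges when |x − 6|² · 3/5 < 1, i.e. |x − 6| < √(5/3). So R = √15/3.

R = √15/3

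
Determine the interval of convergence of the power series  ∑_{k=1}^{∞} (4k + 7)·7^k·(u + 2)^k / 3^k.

Ratio test: |a_{k+1}/a_k| = [(4(k+1) + 7)/(4k + 7)] · 7/3 → 7/3 as k → ∞.
Thus R = 1/(7/3) = 3/7.
Endpoint u = -11/7: the terms have absolute value of order k, which does not tend to 0, so the series diverges by the divergence test.
At u = -17/7: the terms do not tend to 0, so the series diverges.

(-17/7, -11/7)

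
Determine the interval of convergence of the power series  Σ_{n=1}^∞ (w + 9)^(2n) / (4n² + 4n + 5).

[-10, -8]

By the ratio test, |a_{n+1}/a_n| = (4n² + 4n + 5)/(4(n+1)² + 4(n+1) + 5) → 1.
Writing y = (w + 9)², the series in y has radius 1, so |w + 9| < √(1) = 1 and R = 1.
Check w = -8: absolute convergence follows by limit comparison with Σ 1/n².
Endpoint w = -10: the series is dominated by a constant times Σ 1/n², which converges (p = 2 > 1).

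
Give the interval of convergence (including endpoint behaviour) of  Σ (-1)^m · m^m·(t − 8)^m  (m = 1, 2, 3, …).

Root test: |a_m|^(1/m) = m → ∞.
Since the m-th root of |a_m| is unbounded, the series converges only at t = 8; R = 0.

{8}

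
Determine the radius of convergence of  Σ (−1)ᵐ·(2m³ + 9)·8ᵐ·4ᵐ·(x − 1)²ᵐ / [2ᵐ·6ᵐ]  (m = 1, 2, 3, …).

By the ratio test, |a_{m+1}/a_m| = [(2(m+1)³ + 9)/(2m³ + 9)] · 8·4/(2·6) → 8/3.
Successive powers of (x − 1) differ by 2, so the series converges when |x − 1|² · 8/3 < 1, i.e. |x − 1| < √(3/8). So R = √6/4.

R = √6/4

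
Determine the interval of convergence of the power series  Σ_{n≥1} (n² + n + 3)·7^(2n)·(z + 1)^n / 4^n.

(-53/49, -45/49)

The ratio of consecutive coefficients is [((n+1)² + (n+1) + 3)/(n² + n + 3)] · 49/4 → 49/4.
Hence the series converges for |z + 1| < 1/(49/4) = 4/49, so the radius of convergence is 4/49.
Endpoint z = -45/49: the n-th term does not approach 0; divergence by the term test.
At z = -53/49: the terms have absolute value of order n², which does not tend to 0, so the series diverges by the divergence test.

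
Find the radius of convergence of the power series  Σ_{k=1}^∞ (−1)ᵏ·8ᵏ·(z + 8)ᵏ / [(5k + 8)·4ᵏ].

Apply the ratio test: |a_{k+1}| / |a_k| = [(5k + 8)/(5(k+1) + 8)] · 8/4, which tends to 2 as k → ∞.
The series converges when 2 · |z + 8| < 1, giving R = 1/2.

R = 1/2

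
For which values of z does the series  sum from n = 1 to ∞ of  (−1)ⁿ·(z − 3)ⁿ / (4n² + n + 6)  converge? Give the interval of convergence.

Ratio test: |a_{n+1}/a_n| = (4n² + n + 6)/(4(n+1)² + (n+1) + 6) → 1 as n → ∞.
Hence R = 1.
At z = 4: the series is dominated by a constant times Σ 1/n², which converges (p = 2 > 1).
Endpoint z = 2: the terms are on the order of 1/n², so the series converges absolutely by comparison with the p-series (p = 2 > 1).

[2, 4]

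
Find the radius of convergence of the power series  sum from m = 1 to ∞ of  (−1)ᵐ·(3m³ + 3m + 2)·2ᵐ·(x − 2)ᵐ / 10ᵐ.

R = 5

The ratio of consecutive coefficients is [(3(m+1)³ + 3(m+1) + 2)/(3m³ + 3m + 2)] · 2/10 → 1/5.
The series converges when 1/5 · |x − 2| < 1, giving R = 5.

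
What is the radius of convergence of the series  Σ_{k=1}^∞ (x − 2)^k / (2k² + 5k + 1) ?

R = 1

Apply the ratio test: |a_{k+1}| / |a_k| = (2k² + 5k + 1)/(2(k+1)² + 5(k+1) + 1), which tends to 1 as k → ∞.
Hence R = 1.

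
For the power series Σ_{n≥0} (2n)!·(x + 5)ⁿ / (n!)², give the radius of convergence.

Apply the ratio test: |a_{n+1}| / |a_n| = (2n+1)·(2n+2)/(n+1)², which tends to 4 as n → ∞.
Thus R = 1/(4) = 1/4.

R = 1/4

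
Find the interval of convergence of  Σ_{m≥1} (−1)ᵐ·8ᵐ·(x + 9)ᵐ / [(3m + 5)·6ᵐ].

(-39/4, -33/4]

The ratio of consecutive coefficients is [(3m + 5)/(3(m+1) + 5)] · 8/6 → 4/3.
Thus R = 1/(4/3) = 3/4.
Endpoint x = -33/4: the terms alternate in sign and decrease monotonically to 0 in absolute value (size ~ c/m), so the alternating series test gives convergence.
At x = -39/4: the terms are asymptotic to a nonzero constant times 1/m, so the series diverges by limit comparison with Σ 1/m.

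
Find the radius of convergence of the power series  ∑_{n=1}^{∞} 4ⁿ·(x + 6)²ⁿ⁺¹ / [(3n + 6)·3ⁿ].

R = √3/2

The ratio of consecutive coefficients is [(3n + 6)/(3(n+1) + 6)] · 4/3 → 4/3.
Since the exponent of (x + 6) increases by 2 each term, convergence requires |x + 6|² < 3/4, hence R = √3/2.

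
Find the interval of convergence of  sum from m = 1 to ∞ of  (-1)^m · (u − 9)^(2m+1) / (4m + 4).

By the ratio test, |a_{m+1}/a_m| = (4m + 4)/(4(m+1) + 4) → 1.
Writing y = (u − 9)², the series in y has radius 1, so |u − 9| < √(1) = 1 and R = 1.
When u = 10, an alternating series whose terms decrease to 0 in absolute value, so it converges by the Leibniz criterion.
Check u = 8: convergence follows from the alternating series test (terms decrease monotonically to 0).

[8, 10]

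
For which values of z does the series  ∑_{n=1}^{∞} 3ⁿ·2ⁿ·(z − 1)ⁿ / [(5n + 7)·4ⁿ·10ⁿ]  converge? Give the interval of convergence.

Ratio test: |a_{n+1}/a_n| = [(5n + 7)/(5(n+1) + 7)] · 3·2/(4·10) → 3/20 as n → ∞.
Thus R = 1/(3/20) = 20/3.
When z = 23/3, the terms are asymptotic to a nonzero constant times 1/n, so the series diverges by limit comparison with Σ 1/n.
At z = -17/3: an alternating series whose terms decrease to 0 in absolute value, so it converges by the Leibniz criterion.

[-17/3, 23/3)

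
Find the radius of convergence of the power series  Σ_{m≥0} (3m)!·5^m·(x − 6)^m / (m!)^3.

The ratio of consecutive coefficients is (3m+1)·(3m+2)·(3m+3)/(m+1)³ · 5 → 135.
Hence the series converges for |x − 6| < 1/(135) = 1/135, so the radius of convergence is 1/135.

R = 1/135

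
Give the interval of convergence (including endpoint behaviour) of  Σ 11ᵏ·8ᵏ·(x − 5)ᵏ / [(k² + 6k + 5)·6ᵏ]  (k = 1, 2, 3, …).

Ratio test: |a_{k+1}/a_k| = [(k² + 6k + 5)/((k+1)² + 6(k+1) + 5)] · 11·8/6 → 44/3 as k → ∞.
The series converges when 44/3 · |x − 5| < 1, giving R = 3/44.
Check x = 223/44: the terms are on the order of 1/k², so the series converges absolutely by comparison with the p-series (p = 2 > 1).
When x = 217/44, the terms are on the order of 1/k², so the series converges absolutely by comparison with the p-series (p = 2 > 1).

[217/44, 223/44]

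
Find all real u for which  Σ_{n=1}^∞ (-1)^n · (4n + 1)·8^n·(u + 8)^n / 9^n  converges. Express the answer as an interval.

Apply the ratio test: |a_{n+1}| / |a_n| = [(4(n+1) + 1)/(4n + 1)] · 8/9, which tends to 8/9 as n → ∞.
Convergence for |u + 8| · 8/9 < 1, i.e. |u + 8| < 9/8. So R = 9/8.
Endpoint u = -55/8: the n-th term does not approach 0; divergence by the term test.
When u = -73/8, the terms do not tend to 0, so the series diverges.

(-73/8, -55/8)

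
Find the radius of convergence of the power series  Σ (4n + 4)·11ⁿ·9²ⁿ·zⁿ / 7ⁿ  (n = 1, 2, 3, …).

R = 7/891

Ratio test: |a_{n+1}/a_n| = [(4(n+1) + 4)/(4n + 4)] · 11·81/7 → 891/7 as n → ∞.
Convergence for |z| · 891/7 < 1, i.e. |z| < 7/891. So R = 7/891.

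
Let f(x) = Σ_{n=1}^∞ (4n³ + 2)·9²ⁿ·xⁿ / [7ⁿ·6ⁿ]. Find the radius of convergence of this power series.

The ratio of consecutive coefficients is [(4(n+1)³ + 2)/(4n³ + 2)] · 81/(7·6) → 27/14.
Convergence for |x| · 27/14 < 1, i.e. |x| < 14/27. So R = 14/27.

R = 14/27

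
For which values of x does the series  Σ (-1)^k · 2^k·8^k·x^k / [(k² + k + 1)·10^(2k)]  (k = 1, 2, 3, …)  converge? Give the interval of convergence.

Ratio test: |a_{k+1}/a_k| = [(k² + k + 1)/((k+1)² + (k+1) + 1)] · 2·8/100 → 4/25 as k → ∞.
Hence the series converges for |x| < 1/(4/25) = 25/4, so the radius of convergence is 25/4.
At x = 25/4: the series is dominated by a constant times Σ 1/k², which converges (p = 2 > 1).
At x = -25/4: absolute convergence follows by limit comparison with Σ 1/k².

[-25/4, 25/4]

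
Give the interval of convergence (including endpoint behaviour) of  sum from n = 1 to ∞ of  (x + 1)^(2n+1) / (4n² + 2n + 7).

By the ratio test, |a_{n+1}/a_n| = (4n² + 2n + 7)/(4(n+1)² + 2(n+1) + 7) → 1.
Writing y = (x + 1)², the series in y has radius 1, so |x + 1| < √(1) = 1 and R = 1.
At x = 0: the terms are on the order of 1/n², so the series converges absolutely by comparison with the p-series (p = 2 > 1).
Endpoint x = -2: the terms are on the order of 1/n², so the series converges absolutely by comparison with the p-series (p = 2 > 1).

[-2, 0]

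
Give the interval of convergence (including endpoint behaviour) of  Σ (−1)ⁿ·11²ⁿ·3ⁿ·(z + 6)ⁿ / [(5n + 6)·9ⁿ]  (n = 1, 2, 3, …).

(-729/121, -723/121]

Apply the ratio test: |a_{n+1}| / |a_n| = [(5n + 6)/(5(n+1) + 6)] · 121·3/9, which tends to 121/3 as n → ∞.
Convergence for |z + 6| · 121/3 < 1, i.e. |z + 6| < 3/121. So R = 3/121.
When z = -723/121, an alternating series whose terms decrease to 0 in absolute value, so it converges by the Leibniz criterion.
Check z = -729/121: the terms behave like c/n; limit comparison with the harmonic series gives divergence.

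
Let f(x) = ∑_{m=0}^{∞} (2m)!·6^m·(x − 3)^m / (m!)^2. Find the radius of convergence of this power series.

The ratio of consecutive coefficients is (2m+1)·(2m+2)/(m+1)² · 6 → 24.
Convergence for |x − 3| · 24 < 1, i.e. |x − 3| < 1/24. So R = 1/24.

R = 1/24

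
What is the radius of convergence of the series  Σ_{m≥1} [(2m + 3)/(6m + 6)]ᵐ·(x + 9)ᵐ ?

Root test: |a_m|^(1/m) = (2m + 3)/(6m + 6) → 1/3.
Thus R = 1/(1/3) = 3.

R = 3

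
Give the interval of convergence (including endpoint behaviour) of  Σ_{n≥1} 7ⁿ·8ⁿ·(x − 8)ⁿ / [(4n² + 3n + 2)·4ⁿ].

The ratio of consecutive coefficients is [(4n² + 3n + 2)/(4(n+1)² + 3(n+1) + 2)] · 7·8/4 → 14.
Hence the series converges for |x − 8| < 1/(14) = 1/14, so the radius of convergence is 1/14.
Endpoint x = 113/14: absolute convergence follows by limit comparison with Σ 1/n².
Endpoint x = 111/14: the terms are on the order of 1/n², so the series converges absolutely by comparison with the p-series (p = 2 > 1).

[111/14, 113/14]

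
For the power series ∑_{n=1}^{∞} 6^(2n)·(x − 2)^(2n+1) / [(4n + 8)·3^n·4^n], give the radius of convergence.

R = √3/3

By the ratio test, |a_{n+1}/a_n| = [(4n + 8)/(4(n+1) + 8)] · 36/(3·4) → 3.
Writing y = (x − 2)², the series in y has radius 1/3, so |x − 2| < √(1/3) and R = √3/3.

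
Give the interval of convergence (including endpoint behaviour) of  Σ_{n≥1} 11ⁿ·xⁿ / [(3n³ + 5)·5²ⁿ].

[-25/11, 25/11]

By the ratio test, |a_{n+1}/a_n| = [(3n³ + 5)/(3(n+1)³ + 5)] · 11/25 → 11/25.
Hence the series converges for |x| < 1/(11/25) = 25/11, so the radius of convergence is 25/11.
Endpoint x = 25/11: the series is dominated by a constant times Σ 1/n³, which converges (p = 3 > 1).
At x = -25/11: the series is dominated by a constant times Σ 1/n³, which converges (p = 3 > 1).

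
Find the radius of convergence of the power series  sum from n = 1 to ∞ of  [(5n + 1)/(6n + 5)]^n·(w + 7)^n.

Applying the root test, |a_n|^(1/n) = (5n + 1)/(6n + 5) → 5/6.
Hence the series converges for |w + 7| < 1/(5/6) = 6/5, so the radius of convergence is 6/5.

R = 6/5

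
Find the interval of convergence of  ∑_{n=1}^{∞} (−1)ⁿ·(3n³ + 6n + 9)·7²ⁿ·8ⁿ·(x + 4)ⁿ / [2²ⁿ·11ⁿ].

Ratio test: |a_{n+1}/a_n| = [(3(n+1)³ + 6(n+1) + 9)/(3n³ + 6n + 9)] · 49·8/(4·11) → 98/11 as n → ∞.
The series converges when 98/11 · |x + 4| < 1, giving R = 11/98.
At x = -381/98: the n-th term does not approach 0; divergence by the term test.
Endpoint x = -403/98: the terms have absolute value of order n³, which does not tend to 0, so the series diverges by the divergence test.

(-403/98, -381/98)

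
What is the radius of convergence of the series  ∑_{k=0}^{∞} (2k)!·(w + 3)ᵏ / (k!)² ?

The ratio of consecutive coefficients is (2k+1)·(2k+2)/(k+1)² → 4.
Convergence for |w + 3| · 4 < 1, i.e. |w + 3| < 1/4. So R = 1/4.

R = 1/4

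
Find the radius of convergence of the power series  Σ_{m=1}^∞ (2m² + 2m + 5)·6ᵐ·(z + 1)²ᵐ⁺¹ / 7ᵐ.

R = √42/6

The ratio of consecutive coefficients is [(2(m+1)² + 2(m+1) + 5)/(2m² + 2m + 5)] · 6/7 → 6/7.
Since the exponent of (z + 1) increases by 2 each term, convergence requires |z + 1|² < 7/6, hence R = √42/6.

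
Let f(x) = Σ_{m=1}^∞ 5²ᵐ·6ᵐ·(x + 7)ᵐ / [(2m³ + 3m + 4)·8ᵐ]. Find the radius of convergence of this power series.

Ratio test: |a_{m+1}/a_m| = [(2m³ + 3m + 4)/(2(m+1)³ + 3(m+1) + 4)] · 25·6/8 → 75/4 as m → ∞.
Convergence for |x + 7| · 75/4 < 1, i.e. |x + 7| < 4/75. So R = 4/75.

R = 4/75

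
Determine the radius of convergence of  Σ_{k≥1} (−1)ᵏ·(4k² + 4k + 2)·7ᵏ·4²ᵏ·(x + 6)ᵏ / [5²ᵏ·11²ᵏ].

The ratio of consecutive coefficients is [(4(k+1)² + 4(k+1) + 2)/(4k² + 4k + 2)] · 7·16/(25·121) → 112/3025.
Thus R = 1/(112/3025) = 3025/112.

R = 3025/112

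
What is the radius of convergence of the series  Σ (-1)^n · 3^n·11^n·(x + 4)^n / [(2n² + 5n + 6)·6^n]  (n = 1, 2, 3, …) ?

The ratio of consecutive coefficients is [(2n² + 5n + 6)/(2(n+1)² + 5(n+1) + 6)] · 3·11/6 → 11/2.
Convergence for |x + 4| · 11/2 < 1, i.e. |x + 4| < 2/11. So R = 2/11.

R = 2/11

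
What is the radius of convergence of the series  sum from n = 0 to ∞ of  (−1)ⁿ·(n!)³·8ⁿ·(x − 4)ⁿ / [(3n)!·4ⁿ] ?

Apply the ratio test: |a_{n+1}| / |a_n| = (n+1)³/[(3n+1)·(3n+2)·(3n+3)] · 8/4, which tends to 2/27 as n → ∞.
Thus R = 1/(2/27) = 27/2.

R = 27/2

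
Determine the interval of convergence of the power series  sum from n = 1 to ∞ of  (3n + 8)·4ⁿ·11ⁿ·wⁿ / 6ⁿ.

(-3/22, 3/22)

The ratio of consecutive coefficients is [(3(n+1) + 8)/(3n + 8)] · 4·11/6 → 22/3.
Hence the series converges for |w| < 1/(22/3) = 3/22, so the radius of convergence is 3/22.
At w = 3/22: the terms do not tend to 0, so the series diverges.
Check w = -3/22: the n-th term does not approach 0; divergence by the term test.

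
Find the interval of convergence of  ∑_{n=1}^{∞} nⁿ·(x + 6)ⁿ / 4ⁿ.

Root test: |a_n|^(1/n) = n/4 → ∞.
Since the n-th root of |a_n| is unbounded, the series converges only at x = -6; R = 0.

{-6}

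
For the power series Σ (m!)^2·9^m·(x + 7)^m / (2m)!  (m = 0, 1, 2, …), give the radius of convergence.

By the ratio test, |a_{m+1}/a_m| = (m+1)²/[(2m+1)·(2m+2)] · 9 → 9/4.
The series converges when 9/4 · |x + 7| < 1, giving R = 4/9.

R = 4/9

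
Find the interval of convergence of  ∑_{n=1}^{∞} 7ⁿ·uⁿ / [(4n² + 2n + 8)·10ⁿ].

[-10/7, 10/7]

Ratio test: |a_{n+1}/a_n| = [(4n² + 2n + 8)/(4(n+1)² + 2(n+1) + 8)] · 7/10 → 7/10 as n → ∞.
The series converges when 7/10 · |u| < 1, giving R = 10/7.
When u = 10/7, the terms are on the order of 1/n², so the series converges absolutely by comparison with the p-series (p = 2 > 1).
At u = -10/7: the terms are on the order of 1/n², so the series converges absolutely by comparison with the p-series (p = 2 > 1).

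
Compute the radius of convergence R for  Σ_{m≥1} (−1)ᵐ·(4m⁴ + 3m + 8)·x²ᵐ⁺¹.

R = 1

The ratio of consecutive coefficients is (4(m+1)⁴ + 3(m+1) + 8)/(4m⁴ + 3m + 8) → 1.
Writing y = x², the series in y has radius 1, so |x| < √(1) = 1 and R = 1.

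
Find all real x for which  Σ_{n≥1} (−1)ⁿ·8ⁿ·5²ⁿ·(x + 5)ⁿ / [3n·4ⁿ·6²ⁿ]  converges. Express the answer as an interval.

Ratio test: |a_{n+1}/a_n| = [3n/3(n+1)] · 8·25/(4·36) → 25/18 as n → ∞.
Hence the series converges for |x + 5| < 1/(25/18) = 18/25, so the radius of convergence is 18/25.
When x = -107/25, the terms alternate in sign and decrease monotonically to 0 in absolute value (size ~ c/n), so the alternating series test gives convergence.
Endpoint x = -143/25: the terms are asymptotic to a nonzero constant times 1/n, so the series diverges by limit comparison with Σ 1/n.

(-143/25, -107/25]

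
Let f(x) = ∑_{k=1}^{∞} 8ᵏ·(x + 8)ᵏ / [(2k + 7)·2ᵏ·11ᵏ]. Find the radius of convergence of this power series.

R = 11/4

By the ratio test, |a_{k+1}/a_k| = [(2k + 7)/(2(k+1) + 7)] · 8/(2·11) → 4/11.
Hence the series converges for |x + 8| < 1/(4/11) = 11/4, so the radius of convergence is 11/4.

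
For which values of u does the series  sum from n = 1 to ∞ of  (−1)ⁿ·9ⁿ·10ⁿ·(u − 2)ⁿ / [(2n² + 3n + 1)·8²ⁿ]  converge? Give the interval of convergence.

Ratio test: |a_{n+1}/a_n| = [(2n² + 3n + 1)/(2(n+1)² + 3(n+1) + 1)] · 9·10/64 → 45/32 as n → ∞.
Thus R = 1/(45/32) = 32/45.
Check u = 122/45: the terms are on the order of 1/n², so the series converges absolutely by comparison with the p-series (p = 2 > 1).
Check u = 58/45: the terms are on the order of 1/n², so the series converges absolutely by comparison with the p-series (p = 2 > 1).

[58/45, 122/45]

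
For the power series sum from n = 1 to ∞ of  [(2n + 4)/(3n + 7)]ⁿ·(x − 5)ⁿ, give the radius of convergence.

R = 3/2

By the Cauchy root test, |a_n|^(1/n) = (2n + 4)/(3n + 7) → 2/3.
Hence the series converges for |x − 5| < 1/(2/3) = 3/2, so the radius of convergence is 3/2.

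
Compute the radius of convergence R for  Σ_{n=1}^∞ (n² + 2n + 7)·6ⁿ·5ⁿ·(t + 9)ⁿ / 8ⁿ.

R = 4/15

Apply the ratio test: |a_{n+1}| / |a_n| = [((n+1)² + 2(n+1) + 7)/(n² + 2n + 7)] · 6·5/8, which tends to 15/4 as n → ∞.
Convergence for |t + 9| · 15/4 < 1, i.e. |t + 9| < 4/15. So R = 4/15.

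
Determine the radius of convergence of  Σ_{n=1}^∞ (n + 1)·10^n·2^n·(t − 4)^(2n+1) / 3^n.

Apply the ratio test: |a_{n+1}| / |a_n| = [((n+1) + 1)/(n + 1)] · 10·2/3, which tends to 20/3 as n → ∞.
Successive powers of (t − 4) differ by 2, so the series converges when |t − 4|² · 20/3 < 1, i.e. |t − 4| < √(3/20). So R = √15/10.

R = √15/10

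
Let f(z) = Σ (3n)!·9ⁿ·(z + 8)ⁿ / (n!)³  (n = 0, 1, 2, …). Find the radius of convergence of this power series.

Apply the ratio test: |a_{n+1}| / |a_n| = (3n+1)·(3n+2)·(3n+3)/(n+1)³ · 9, which tends to 243 as n → ∞.
Hence the series converges for |z + 8| < 1/(243) = 1/243, so the radius of convergence is 1/243.

R = 1/243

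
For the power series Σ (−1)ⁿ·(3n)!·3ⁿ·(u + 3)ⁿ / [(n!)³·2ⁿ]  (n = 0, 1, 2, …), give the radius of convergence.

Ratio test: |a_{n+1}/a_n| = (3n+1)·(3n+2)·(3n+3)/(n+1)³ · 3/2 → 81/2 as n → ∞.
The series converges when 81/2 · |u + 3| < 1, giving R = 2/81.

R = 2/81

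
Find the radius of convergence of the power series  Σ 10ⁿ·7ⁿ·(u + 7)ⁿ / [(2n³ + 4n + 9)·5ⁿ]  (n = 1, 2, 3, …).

R = 1/14

Apply the ratio test: |a_{n+1}| / |a_n| = [(2n³ + 4n + 9)/(2(n+1)³ + 4(n+1) + 9)] · 10·7/5, which tends to 14 as n → ∞.
Hence the series converges for |u + 7| < 1/(14) = 1/14, so the radius of convergence is 1/14.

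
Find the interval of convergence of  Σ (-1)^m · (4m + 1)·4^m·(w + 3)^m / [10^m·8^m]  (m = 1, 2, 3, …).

The ratio of consecutive coefficients is [(4(m+1) + 1)/(4m + 1)] · 4/(10·8) → 1/20.
The series converges when 1/20 · |w + 3| < 1, giving R = 20.
Check w = 17: the terms do not tend to 0, so the series diverges.
Check w = -23: the terms do not tend to 0, so the series diverges.

(-23, 17)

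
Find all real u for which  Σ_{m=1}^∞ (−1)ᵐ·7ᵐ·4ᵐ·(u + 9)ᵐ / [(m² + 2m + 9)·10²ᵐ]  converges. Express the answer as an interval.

[-88/7, -38/7]

By the ratio test, |a_{m+1}/a_m| = [(m² + 2m + 9)/((m+1)² + 2(m+1) + 9)] · 7·4/100 → 7/25.
Hence the series converges for |u + 9| < 1/(7/25) = 25/7, so the radius of convergence is 25/7.
At u = -38/7: the series is dominated by a constant times Σ 1/m², which converges (p = 2 > 1).
Check u = -88/7: the series is dominated by a constant times Σ 1/m², which converges (p = 2 > 1).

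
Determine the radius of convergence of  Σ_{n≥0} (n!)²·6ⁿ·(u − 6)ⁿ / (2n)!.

Ratio test: |a_{n+1}/a_n| = (n+1)²/[(2n+1)·(2n+2)] · 6 → 3/2 as n → ∞.
Hence the series converges for |u − 6| < 1/(3/2) = 2/3, so the radius of convergence is 2/3.

R = 2/3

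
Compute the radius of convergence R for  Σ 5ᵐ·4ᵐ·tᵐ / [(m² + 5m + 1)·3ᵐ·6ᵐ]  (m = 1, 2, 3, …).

R = 9/10

The ratio of consecutive coefficients is [(m² + 5m + 1)/((m+1)² + 5(m+1) + 1)] · 5·4/(3·6) → 10/9.
Convergence for |t| · 10/9 < 1, i.e. |t| < 9/10. So R = 9/10.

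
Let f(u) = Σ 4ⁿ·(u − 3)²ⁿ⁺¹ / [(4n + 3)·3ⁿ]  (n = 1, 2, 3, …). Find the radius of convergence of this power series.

The ratio of consecutive coefficients is [(4n + 3)/(4(n+1) + 3)] · 4/3 → 4/3.
Successive powers of (u − 3) differ by 2, so the series converges when |u − 3|² · 4/3 < 1, i.e. |u − 3| < √(3/4). So R = √3/2.

R = √3/2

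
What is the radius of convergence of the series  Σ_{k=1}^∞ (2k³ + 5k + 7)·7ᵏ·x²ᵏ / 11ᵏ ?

Apply the ratio test: |a_{k+1}| / |a_k| = [(2(k+1)³ + 5(k+1) + 7)/(2k³ + 5k + 7)] · 7/11, which tends to 7/11 as k → ∞.
Since the exponent of x increases by 2 each term, convergence requires |x|² < 11/7, hence R = √77/7.

R = √77/7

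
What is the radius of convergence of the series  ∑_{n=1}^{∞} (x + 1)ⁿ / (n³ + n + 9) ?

The ratio of consecutive coefficients is (n³ + n + 9)/((n+1)³ + (n+1) + 9) → 1.
Convergence for |x + 1| < 1, so R = 1.

R = 1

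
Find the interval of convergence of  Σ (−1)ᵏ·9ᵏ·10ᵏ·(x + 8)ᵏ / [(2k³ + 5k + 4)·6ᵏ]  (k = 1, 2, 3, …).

The ratio of consecutive coefficients is [(2k³ + 5k + 4)/(2(k+1)³ + 5(k+1) + 4)] · 9·10/6 → 15.
Convergence for |x + 8| · 15 < 1, i.e. |x + 8| < 1/15. So R = 1/15.
At x = -119/15: the terms are on the order of 1/k³, so the series converges absolutely by comparison with the p-series (p = 3 > 1).
Check x = -121/15: absolute convergence follows by limit comparison with Σ 1/k³.

[-121/15, -119/15]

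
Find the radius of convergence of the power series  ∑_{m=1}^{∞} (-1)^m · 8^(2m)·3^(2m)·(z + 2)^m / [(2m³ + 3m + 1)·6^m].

Apply the ratio test: |a_{m+1}| / |a_m| = [(2m³ + 3m + 1)/(2(m+1)³ + 3(m+1) + 1)] · 64·9/6, which tends to 96 as m → ∞.
The series converges when 96 · |z + 2| < 1, giving R = 1/96.

R = 1/96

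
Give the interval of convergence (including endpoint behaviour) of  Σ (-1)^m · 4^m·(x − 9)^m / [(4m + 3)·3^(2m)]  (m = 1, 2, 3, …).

(27/4, 45/4]

Apply the ratio test: |a_{m+1}| / |a_m| = [(4m + 3)/(4(m+1) + 3)] · 4/9, which tends to 4/9 as m → ∞.
The series converges when 4/9 · |x − 9| < 1, giving R = 9/4.
Check x = 45/4: the terms alternate in sign and decrease monotonically to 0 in absolute value (size ~ c/m), so the alternating series test gives convergence.
Endpoint x = 27/4: the terms behave like c/m; limit comparison with the harmonic series gives divergence.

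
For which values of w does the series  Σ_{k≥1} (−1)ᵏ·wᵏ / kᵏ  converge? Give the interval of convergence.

Applying the root test, |a_k|^(1/k) = 1/k → 0.
The limit is 0 for every w, so R = ∞.

(−∞, ∞)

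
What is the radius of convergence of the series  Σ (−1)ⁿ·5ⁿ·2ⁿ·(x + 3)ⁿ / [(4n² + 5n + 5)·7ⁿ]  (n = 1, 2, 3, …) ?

R = 7/10

Ratio test: |a_{n+1}/a_n| = [(4n² + 5n + 5)/(4(n+1)² + 5(n+1) + 5)] · 5·2/7 → 10/7 as n → ∞.
Hence the series converges for |x + 3| < 1/(10/7) = 7/10, so the radius of convergence is 7/10.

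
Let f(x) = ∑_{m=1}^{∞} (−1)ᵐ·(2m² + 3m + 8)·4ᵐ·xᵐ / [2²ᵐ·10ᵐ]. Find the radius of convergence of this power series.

R = 10

Apply the ratio test: |a_{m+1}| / |a_m| = [(2(m+1)² + 3(m+1) + 8)/(2m² + 3m + 8)] · 4/(4·10), which tends to 1/10 as m → ∞.
Convergence for |x| · 1/10 < 1, i.e. |x| < 10. So R = 10.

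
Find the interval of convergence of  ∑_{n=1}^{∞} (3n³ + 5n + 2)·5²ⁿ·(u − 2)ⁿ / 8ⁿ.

(42/25, 58/25)

Apply the ratio test: |a_{n+1}| / |a_n| = [(3(n+1)³ + 5(n+1) + 2)/(3n³ + 5n + 2)] · 25/8, which tends to 25/8 as n → ∞.
Thus R = 1/(25/8) = 8/25.
Endpoint u = 58/25: the terms have absolute value of order n³, which does not tend to 0, so the series diverges by the divergence test.
At u = 42/25: the n-th term does not approach 0; divergence by the term test.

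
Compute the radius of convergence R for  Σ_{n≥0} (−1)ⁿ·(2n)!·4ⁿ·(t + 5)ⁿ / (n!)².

R = 1/16

The ratio of consecutive coefficients is (2n+1)·(2n+2)/(n+1)² · 4 → 16.
Thus R = 1/(16) = 1/16.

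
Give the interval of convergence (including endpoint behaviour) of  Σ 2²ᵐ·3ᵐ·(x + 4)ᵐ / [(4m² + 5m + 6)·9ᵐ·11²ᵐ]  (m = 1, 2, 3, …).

[-379/4, 347/4]

By the ratio test, |a_{m+1}/a_m| = [(4m² + 5m + 6)/(4(m+1)² + 5(m+1) + 6)] · 4·3/(9·121) → 4/363.
Convergence for |x + 4| · 4/363 < 1, i.e. |x + 4| < 363/4. So R = 363/4.
Check x = 347/4: the terms are on the order of 1/m², so the series converges absolutely by comparison with the p-series (p = 2 > 1).
Endpoint x = -379/4: absolute convergence follows by limit comparison with Σ 1/m².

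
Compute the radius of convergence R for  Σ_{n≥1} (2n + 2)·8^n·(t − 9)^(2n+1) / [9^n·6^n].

R = 3√3/2

By the ratio test, |a_{n+1}/a_n| = [(2(n+1) + 2)/(2n + 2)] · 8/(9·6) → 4/27.
Successive powers of (t − 9) differ by 2, so the series converges when |t − 9|² · 4/27 < 1, i.e. |t − 9| < √(27/4). So R = 3√3/2.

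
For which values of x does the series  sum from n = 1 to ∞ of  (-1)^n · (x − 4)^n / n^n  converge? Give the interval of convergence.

Root test: |a_n|^(1/n) = 1/n → 0.
The limit is 0 for every x, so R = ∞.

(−∞, ∞)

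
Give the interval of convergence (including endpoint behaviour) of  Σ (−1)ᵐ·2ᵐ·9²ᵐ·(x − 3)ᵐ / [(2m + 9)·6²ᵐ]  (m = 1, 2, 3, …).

Ratio test: |a_{m+1}/a_m| = [(2m + 9)/(2(m+1) + 9)] · 2·81/36 → 9/2 as m → ∞.
Hence the series converges for |x − 3| < 1/(9/2) = 2/9, so the radius of convergence is 2/9.
Check x = 29/9: the terms alternate in sign and decrease monotonically to 0 in absolute value (size ~ c/m), so the alternating series test gives convergence.
When x = 25/9, the terms are asymptotic to a nonzero constant times 1/m, so the series diverges by limit comparison with Σ 1/m.

(25/9, 29/9]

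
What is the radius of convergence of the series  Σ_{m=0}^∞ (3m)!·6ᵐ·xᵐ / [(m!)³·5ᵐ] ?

R = 5/162

Ratio test: |a_{m+1}/a_m| = (3m+1)·(3m+2)·(3m+3)/(m+1)³ · 6/5 → 162/5 as m → ∞.
Thus R = 1/(162/5) = 5/162.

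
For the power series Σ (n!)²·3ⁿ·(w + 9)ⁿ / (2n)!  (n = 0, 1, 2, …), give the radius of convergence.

By the ratio test, |a_{n+1}/a_n| = (n+1)²/[(2n+1)·(2n+2)] · 3 → 3/4.
Hence the series converges for |w + 9| < 1/(3/4) = 4/3, so the radius of convergence is 4/3.

R = 4/3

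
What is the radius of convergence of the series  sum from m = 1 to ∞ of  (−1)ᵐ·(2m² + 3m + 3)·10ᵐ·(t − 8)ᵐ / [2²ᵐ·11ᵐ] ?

R = 22/5

Ratio test: |a_{m+1}/a_m| = [(2(m+1)² + 3(m+1) + 3)/(2m² + 3m + 3)] · 10/(4·11) → 5/22 as m → ∞.
Thus R = 1/(5/22) = 22/5.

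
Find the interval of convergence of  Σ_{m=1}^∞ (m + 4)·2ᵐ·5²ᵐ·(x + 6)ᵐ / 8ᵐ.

Ratio test: |a_{m+1}/a_m| = [((m+1) + 4)/(m + 4)] · 2·25/8 → 25/4 as m → ∞.
Thus R = 1/(25/4) = 4/25.
When x = -146/25, the terms do not tend to 0, so the series diverges.
Check x = -154/25: the m-th term does not approach 0; divergence by the term test.

(-154/25, -146/25)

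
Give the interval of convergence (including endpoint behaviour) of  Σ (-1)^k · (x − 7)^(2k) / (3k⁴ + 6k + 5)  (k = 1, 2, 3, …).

[6, 8]

Ratio test: |a_{k+1}/a_k| = (3k⁴ + 6k + 5)/(3(k+1)⁴ + 6(k+1) + 5) → 1 as k → ∞.
Since the exponent of (x − 7) increases by 2 each term, convergence requires |x − 7|² < 1, hence R = 1.
Check x = 8: absolute convergence follows by limit comparison with Σ 1/k⁴.
Endpoint x = 6: the terms are on the order of 1/k⁴, so the series converges absolutely by comparison with the p-series (p = 4 > 1).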